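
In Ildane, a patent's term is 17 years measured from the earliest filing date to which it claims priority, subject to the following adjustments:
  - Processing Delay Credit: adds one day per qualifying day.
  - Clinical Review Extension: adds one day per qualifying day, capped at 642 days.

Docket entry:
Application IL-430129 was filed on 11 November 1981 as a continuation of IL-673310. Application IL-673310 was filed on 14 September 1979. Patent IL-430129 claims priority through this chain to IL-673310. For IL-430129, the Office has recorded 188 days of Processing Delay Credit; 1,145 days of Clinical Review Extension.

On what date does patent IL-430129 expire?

Earliest priority filing: 14 September 1979.
Base term: 14 September 1979 + 17 years → 14 September 1996.
Processing Delay Credit: +188 days → 21 March 1997.
Clinical Review Extension: 1145 days claimed exceeds the 642-day cap, so +642 days → 23 December 1998.

December 23, 1998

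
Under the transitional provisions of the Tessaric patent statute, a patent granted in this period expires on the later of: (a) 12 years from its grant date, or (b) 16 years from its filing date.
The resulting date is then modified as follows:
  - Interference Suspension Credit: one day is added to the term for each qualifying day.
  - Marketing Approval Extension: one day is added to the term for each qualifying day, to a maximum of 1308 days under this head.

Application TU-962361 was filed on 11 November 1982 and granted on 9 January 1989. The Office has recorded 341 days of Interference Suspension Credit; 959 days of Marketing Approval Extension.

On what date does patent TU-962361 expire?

August 1, 2004

(a) grant + 12 years → 9 January 2001.
(b) filing + 16 years → 11 November 1998.
Later of the two: 9 January 2001.
Interference Suspension Credit: +341 days → 16 December 2001.
Marketing Approval Extension: 959 days (within the 1308-day cap) → +959 days → 1 August 2004.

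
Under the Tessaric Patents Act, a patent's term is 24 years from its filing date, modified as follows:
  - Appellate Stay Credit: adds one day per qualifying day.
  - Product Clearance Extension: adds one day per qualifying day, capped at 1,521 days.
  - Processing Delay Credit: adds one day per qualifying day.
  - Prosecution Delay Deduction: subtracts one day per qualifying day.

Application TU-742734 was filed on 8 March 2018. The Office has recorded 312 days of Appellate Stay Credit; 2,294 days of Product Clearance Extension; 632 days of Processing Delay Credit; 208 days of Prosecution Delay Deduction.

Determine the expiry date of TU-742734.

Base term: filing date + 24 years → 8 March 2042.
Appellate Stay Credit: +312 days → 14 January 2043.
Product Clearance Extension: 2294 days claimed exceeds the 1521-day cap, so +1521 days → 15 March 2047.
Processing Delay Credit: +632 days → 6 December 2048.
Prosecution Delay Deduction: −208 days → 12 May 2048.

2048-05-12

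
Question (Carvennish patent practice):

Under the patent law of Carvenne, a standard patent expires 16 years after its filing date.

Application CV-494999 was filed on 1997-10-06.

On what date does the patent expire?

Filing date + 16 years → 6 October 2013.

2013-10-06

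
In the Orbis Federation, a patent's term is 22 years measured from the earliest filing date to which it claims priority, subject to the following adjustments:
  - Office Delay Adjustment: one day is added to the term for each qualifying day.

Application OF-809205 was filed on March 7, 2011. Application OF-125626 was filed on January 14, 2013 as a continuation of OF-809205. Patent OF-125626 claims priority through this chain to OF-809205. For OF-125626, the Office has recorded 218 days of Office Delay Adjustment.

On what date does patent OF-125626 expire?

Earliest priority filing: 7 March 2011.
Base term: 7 March 2011 + 22 years → 7 March 2033.
Office Delay Adjustment: +218 days → 11 October 2033.

October 11, 2033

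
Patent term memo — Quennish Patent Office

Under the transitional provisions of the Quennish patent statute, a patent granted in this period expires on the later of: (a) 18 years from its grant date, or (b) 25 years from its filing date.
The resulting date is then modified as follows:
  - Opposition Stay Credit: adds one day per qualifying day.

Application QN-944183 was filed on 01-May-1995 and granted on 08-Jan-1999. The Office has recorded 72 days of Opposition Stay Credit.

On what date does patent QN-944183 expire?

(a) grant + 18 years → 8 January 2017.
(b) filing + 25 years → 1 May 2020.
Later of the two: 1 May 2020.
Opposition Stay Credit: +72 days → 12 July 2020.

July 12, 2020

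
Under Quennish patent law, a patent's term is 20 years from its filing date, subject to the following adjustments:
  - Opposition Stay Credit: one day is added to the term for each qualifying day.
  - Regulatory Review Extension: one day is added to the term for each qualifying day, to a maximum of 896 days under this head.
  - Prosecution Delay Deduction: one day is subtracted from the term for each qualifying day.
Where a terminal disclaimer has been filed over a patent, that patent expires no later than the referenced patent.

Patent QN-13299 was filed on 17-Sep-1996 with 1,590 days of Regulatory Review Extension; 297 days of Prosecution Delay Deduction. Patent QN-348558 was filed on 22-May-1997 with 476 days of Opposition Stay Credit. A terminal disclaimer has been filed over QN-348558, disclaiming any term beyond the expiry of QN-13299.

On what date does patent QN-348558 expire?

Natural term of QN-348558:
  Base: filing + 20 years → 22 May 2017.
  Opposition Stay Credit: +476 days → 10 September 2018.
Expiry of referenced patent QN-13299:
  Base: filing + 20 years → 17 September 2016.
  Regulatory Review Extension: 1590 days claimed exceeds the 896-day cap, so +896 days → 2 March 2019.
  Prosecution Delay Deduction: −297 days → 9 May 2018.
Terminal disclaimer: QN-348558 expires on the earlier of 10 September 2018 and 9 May 2018.

2018-05-09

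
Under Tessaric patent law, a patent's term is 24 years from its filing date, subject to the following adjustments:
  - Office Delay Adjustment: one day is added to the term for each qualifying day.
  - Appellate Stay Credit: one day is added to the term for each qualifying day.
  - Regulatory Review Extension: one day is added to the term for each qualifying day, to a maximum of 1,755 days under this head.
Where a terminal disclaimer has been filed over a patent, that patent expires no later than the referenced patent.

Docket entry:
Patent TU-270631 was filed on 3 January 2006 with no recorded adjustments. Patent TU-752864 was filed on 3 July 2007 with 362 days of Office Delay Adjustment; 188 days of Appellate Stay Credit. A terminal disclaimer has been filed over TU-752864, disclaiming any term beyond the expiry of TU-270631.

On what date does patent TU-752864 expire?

Natural term of TU-752864:
  Base: filing + 24 years → 3 July 2031.
  Office Delay Adjustment: +362 days → 29 June 2032.
  Appellate Stay Credit: +188 days → 3 January 2033.
Expiry of referenced patent TU-270631:
  Base: filing + 24 years → 3 January 2030.
Terminal disclaimer: TU-752864 expires on the earlier of 3 January 2033 and 3 January 2030.

January 3, 2030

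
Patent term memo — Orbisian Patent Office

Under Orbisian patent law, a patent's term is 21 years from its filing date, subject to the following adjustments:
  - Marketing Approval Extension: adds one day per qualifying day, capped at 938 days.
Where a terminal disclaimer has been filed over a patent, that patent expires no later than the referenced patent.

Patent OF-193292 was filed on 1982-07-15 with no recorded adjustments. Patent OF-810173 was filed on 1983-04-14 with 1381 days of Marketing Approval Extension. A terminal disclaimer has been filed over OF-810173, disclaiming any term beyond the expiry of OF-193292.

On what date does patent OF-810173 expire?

Natural term of OF-810173:
  Base: filing + 21 years → 14 April 2004.
  Marketing Approval Extension: 1381 days claimed exceeds the 938-day cap, so +938 days → 8 November 2006.
Expiry of referenced patent OF-193292:
  Base: filing + 21 years → 15 July 2003.
Terminal disclaimer: OF-810173 expires on the earlier of 8 November 2006 and 15 July 2003.

July 15, 2003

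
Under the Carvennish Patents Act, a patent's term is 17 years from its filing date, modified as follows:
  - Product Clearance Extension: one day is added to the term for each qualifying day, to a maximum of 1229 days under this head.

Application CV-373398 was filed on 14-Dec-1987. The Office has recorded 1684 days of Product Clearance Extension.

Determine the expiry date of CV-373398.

Base term: filing date + 17 years → 14 December 2004.
Product Clearance Extension: 1684 days claimed exceeds the 1229-day cap, so +1229 days → 26 April 2008.

April 26, 2008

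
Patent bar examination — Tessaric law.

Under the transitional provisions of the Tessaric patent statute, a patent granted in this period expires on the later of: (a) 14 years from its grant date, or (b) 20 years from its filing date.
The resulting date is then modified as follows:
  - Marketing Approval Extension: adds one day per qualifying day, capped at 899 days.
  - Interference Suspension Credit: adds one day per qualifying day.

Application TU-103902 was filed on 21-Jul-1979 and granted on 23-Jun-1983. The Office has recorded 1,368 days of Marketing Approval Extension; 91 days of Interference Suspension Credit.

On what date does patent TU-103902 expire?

2002-04-06

(a) grant + 14 years → 23 June 1997.
(b) filing + 20 years → 21 July 1999.
Later of the two: 21 July 1999.
Marketing Approval Extension: 1368 days claimed exceeds the 899-day cap, so +899 days → 5 January 2002.
Interference Suspension Credit: +91 days → 6 April 2002.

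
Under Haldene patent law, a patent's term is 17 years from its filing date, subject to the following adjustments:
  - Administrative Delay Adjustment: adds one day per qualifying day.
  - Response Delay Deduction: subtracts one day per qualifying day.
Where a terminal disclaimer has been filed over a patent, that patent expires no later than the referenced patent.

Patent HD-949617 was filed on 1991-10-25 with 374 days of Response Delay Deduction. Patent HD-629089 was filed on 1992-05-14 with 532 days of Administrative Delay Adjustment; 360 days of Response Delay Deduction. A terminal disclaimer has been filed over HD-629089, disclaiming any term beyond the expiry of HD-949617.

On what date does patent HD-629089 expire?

2007-10-17

Natural term of HD-629089:
  Base: filing + 17 years → 14 May 2009.
  Administrative Delay Adjustment: +532 days → 28 October 2010.
  Response Delay Deduction: −360 days → 2 November 2009.
Expiry of referenced patent HD-949617:
  Base: filing + 17 years → 25 October 2008.
  Response Delay Deduction: −374 days → 17 October 2007.
Terminal disclaimer: HD-629089 expires on the earlier of 2 November 2009 and 17 October 2007.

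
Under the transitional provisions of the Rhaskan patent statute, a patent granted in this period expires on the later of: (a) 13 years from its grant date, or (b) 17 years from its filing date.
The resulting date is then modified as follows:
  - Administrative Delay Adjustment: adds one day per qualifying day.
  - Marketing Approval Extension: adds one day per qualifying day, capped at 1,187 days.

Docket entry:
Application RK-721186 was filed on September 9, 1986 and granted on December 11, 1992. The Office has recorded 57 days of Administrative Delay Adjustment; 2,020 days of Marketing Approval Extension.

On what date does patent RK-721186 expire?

May 8, 2009

(a) grant + 13 years → 11 December 2005.
(b) filing + 17 years → 9 September 2003.
Later of the two: 11 December 2005.
Administrative Delay Adjustment: +57 days → 6 February 2006.
Marketing Approval Extension: 2020 days claimed exceeds the 1187-day cap, so +1187 days → 8 May 2009.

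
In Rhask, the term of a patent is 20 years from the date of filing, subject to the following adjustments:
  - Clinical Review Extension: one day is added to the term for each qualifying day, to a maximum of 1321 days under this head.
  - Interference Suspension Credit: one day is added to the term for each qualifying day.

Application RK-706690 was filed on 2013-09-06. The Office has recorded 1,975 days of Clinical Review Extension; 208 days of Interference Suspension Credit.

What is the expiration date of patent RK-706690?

Base term: filing date + 20 years → 6 September 2033.
Clinical Review Extension: 1975 days claimed exceeds the 1321-day cap, so +1321 days → 19 April 2037.
Interference Suspension Credit: +208 days → 13 November 2037.

November 13, 2037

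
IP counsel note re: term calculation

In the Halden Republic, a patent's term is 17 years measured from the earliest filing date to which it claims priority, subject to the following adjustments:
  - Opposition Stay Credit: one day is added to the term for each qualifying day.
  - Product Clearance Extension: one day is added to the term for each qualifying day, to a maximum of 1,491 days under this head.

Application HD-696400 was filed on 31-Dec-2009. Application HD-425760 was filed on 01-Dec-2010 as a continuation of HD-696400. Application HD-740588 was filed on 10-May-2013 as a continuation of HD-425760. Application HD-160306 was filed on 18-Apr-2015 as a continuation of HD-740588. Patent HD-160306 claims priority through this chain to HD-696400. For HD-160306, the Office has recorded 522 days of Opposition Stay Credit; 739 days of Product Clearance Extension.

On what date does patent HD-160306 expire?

Earliest priority filing: 31 December 2009.
Base term: 31 December 2009 + 17 years → 31 December 2026.
Opposition Stay Credit: +522 days → 5 June 2028.
Product Clearance Extension: 739 days (within the 1491-day cap) → +739 days → 14 June 2030.

2030-06-14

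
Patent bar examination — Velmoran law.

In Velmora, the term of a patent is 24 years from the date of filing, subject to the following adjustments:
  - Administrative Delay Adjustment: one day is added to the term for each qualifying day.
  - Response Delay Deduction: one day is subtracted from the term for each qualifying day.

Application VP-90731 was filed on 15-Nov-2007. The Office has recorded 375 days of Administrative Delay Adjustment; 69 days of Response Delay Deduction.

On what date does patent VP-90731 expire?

September 16, 2032

Base term: filing date + 24 years → 15 November 2031.
Administrative Delay Adjustment: +375 days → 24 November 2032.
Response Delay Deduction: −69 days → 16 September 2032.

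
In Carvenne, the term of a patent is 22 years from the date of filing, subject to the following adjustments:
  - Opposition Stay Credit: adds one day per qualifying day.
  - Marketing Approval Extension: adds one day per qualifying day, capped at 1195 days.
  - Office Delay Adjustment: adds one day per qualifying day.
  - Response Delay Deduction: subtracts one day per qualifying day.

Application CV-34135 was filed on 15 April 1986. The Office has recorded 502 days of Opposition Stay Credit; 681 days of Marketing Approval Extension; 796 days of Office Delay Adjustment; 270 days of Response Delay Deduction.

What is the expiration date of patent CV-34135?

Base term: filing date + 22 years → 15 April 2008.
Opposition Stay Credit: +502 days → 30 August 2009.
Marketing Approval Extension: 681 days (within the 1195-day cap) → +681 days → 12 July 2011.
Office Delay Adjustment: +796 days → 15 September 2013.
Response Delay Deduction: −270 days → 19 December 2012.

December 19, 2012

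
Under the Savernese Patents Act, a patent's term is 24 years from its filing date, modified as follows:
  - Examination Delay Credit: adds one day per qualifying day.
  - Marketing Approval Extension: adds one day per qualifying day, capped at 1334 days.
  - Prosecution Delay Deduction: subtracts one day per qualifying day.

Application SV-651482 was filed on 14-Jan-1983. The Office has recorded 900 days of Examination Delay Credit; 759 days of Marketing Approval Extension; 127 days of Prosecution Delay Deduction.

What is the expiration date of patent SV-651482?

March 26, 2011

Base term: filing date + 24 years → 14 January 2007.
Examination Delay Credit: +900 days → 2 July 2009.
Marketing Approval Extension: 759 days (within the 1334-day cap) → +759 days → 31 July 2011.
Prosecution Delay Deduction: −127 days → 26 March 2011.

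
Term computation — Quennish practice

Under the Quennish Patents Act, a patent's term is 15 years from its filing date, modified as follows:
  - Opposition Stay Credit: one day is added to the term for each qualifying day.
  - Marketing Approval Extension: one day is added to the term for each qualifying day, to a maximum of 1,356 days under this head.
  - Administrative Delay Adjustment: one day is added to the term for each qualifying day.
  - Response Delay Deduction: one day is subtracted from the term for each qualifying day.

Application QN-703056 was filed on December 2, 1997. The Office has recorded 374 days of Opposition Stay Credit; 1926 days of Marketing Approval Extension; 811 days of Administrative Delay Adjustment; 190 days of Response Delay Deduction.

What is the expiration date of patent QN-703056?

Base term: filing date + 15 years → 2 December 2012.
Opposition Stay Credit: +374 days → 11 December 2013.
Marketing Approval Extension: 1926 days claimed exceeds the 1356-day cap, so +1356 days → 28 August 2017.
Administrative Delay Adjustment: +811 days → 17 November 2019.
Response Delay Deduction: −190 days → 11 May 2019.

2019-05-11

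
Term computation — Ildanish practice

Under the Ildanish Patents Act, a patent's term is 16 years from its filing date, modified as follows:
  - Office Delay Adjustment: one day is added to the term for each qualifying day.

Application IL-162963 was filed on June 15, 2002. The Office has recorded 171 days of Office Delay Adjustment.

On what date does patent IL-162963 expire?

December 3, 2018

Base term: filing date + 16 years → 15 June 2018.
Office Delay Adjustment: +171 days → 3 December 2018.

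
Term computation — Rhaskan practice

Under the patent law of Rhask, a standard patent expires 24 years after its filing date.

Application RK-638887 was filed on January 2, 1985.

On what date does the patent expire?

Filing date + 24 years → 2 January 2009.

2009-01-02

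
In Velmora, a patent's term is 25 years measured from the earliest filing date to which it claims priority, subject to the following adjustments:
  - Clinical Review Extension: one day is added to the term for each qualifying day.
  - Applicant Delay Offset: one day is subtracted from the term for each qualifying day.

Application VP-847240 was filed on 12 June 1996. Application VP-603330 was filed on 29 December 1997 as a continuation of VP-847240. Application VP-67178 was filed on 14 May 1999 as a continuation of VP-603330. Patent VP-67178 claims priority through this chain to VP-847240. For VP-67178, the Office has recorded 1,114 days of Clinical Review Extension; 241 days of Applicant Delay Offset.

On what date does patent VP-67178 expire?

2023-11-02

Earliest priority filing: 12 June 1996.
Base term: 12 June 1996 + 25 years → 12 June 2021.
Clinical Review Extension: +1114 days → 30 June 2024.
Applicant Delay Offset: −241 days → 2 November 2023.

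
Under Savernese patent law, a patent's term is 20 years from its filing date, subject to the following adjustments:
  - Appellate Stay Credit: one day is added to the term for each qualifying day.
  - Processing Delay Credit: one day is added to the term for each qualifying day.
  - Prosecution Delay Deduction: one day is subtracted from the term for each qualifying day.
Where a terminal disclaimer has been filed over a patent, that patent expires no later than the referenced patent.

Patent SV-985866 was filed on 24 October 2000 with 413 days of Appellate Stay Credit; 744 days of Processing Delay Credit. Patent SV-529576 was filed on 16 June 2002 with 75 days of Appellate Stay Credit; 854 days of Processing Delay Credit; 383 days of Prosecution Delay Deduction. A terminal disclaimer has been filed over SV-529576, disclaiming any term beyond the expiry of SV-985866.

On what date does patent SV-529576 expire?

2023-12-14

Natural term of SV-529576:
  Base: filing + 20 years → 16 June 2022.
  Appellate Stay Credit: +75 days → 30 August 2022.
  Processing Delay Credit: +854 days → 31 December 2024.
  Prosecution Delay Deduction: −383 days → 14 December 2023.
Expiry of referenced patent SV-985866:
  Base: filing + 20 years → 24 October 2020.
  Appellate Stay Credit: +413 days → 11 December 2021.
  Processing Delay Credit: +744 days → 25 December 2023.
Terminal disclaimer: SV-529576 expires on the earlier of 14 December 2023 and 25 December 2023.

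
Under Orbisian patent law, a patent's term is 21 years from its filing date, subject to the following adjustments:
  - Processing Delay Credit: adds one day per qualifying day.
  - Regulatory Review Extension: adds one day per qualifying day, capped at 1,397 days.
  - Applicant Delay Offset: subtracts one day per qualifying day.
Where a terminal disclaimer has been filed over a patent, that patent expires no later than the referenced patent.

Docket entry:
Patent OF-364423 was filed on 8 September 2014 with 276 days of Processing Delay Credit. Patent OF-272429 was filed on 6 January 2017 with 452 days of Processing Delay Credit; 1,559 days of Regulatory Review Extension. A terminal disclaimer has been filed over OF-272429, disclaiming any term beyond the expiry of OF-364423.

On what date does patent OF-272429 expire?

June 10, 2036

Natural term of OF-272429:
  Base: filing + 21 years → 6 January 2038.
  Processing Delay Credit: +452 days → 3 April 2039.
  Regulatory Review Extension: 1559 days claimed exceeds the 1397-day cap, so +1397 days → 29 January 2043.
Expiry of referenced patent OF-364423:
  Base: filing + 21 years → 8 September 2035.
  Processing Delay Credit: +276 days → 10 June 2036.
Terminal disclaimer: OF-272429 expires on the earlier of 29 January 2043 and 10 June 2036.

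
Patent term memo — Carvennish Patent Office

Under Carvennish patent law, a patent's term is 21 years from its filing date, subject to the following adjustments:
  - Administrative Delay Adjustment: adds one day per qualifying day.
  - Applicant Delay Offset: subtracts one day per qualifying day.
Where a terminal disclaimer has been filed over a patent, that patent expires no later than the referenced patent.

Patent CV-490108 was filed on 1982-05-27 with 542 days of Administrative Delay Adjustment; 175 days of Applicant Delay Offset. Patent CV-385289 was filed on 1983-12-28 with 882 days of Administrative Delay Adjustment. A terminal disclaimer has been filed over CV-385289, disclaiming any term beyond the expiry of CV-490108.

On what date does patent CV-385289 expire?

Natural term of CV-385289:
  Base: filing + 21 years → 28 December 2004.
  Administrative Delay Adjustment: +882 days → 29 May 2007.
Expiry of referenced patent CV-490108:
  Base: filing + 21 years → 27 May 2003.
  Administrative Delay Adjustment: +542 days → 19 November 2004.
  Applicant Delay Offset: −175 days → 28 May 2004.
Terminal disclaimer: CV-385289 expires on the earlier of 29 May 2007 and 28 May 2004.

2004-05-28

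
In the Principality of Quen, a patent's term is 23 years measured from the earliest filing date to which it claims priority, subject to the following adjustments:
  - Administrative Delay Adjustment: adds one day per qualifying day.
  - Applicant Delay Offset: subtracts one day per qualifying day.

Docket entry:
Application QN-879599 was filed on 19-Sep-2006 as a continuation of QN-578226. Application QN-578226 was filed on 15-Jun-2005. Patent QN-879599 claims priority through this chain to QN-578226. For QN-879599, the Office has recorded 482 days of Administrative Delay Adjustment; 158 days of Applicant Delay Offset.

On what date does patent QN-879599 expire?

May 5, 2029

Earliest priority filing: 15 June 2005.
Base term: 15 June 2005 + 23 years → 15 June 2028.
Administrative Delay Adjustment: +482 days → 10 October 2029.
Applicant Delay Offset: −158 days → 5 May 2029.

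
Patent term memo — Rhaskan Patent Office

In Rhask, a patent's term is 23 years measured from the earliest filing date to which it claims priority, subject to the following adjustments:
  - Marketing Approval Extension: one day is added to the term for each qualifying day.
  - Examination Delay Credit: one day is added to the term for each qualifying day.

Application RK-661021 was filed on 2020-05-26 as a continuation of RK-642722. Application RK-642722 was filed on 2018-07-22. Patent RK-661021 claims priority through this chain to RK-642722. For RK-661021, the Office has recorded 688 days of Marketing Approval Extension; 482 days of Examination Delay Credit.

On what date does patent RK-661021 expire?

Earliest priority filing: 22 July 2018.
Base term: 22 July 2018 + 23 years → 22 July 2041.
Marketing Approval Extension: +688 days → 10 June 2043.
Examination Delay Credit: +482 days → 4 October 2044.

October 4, 2044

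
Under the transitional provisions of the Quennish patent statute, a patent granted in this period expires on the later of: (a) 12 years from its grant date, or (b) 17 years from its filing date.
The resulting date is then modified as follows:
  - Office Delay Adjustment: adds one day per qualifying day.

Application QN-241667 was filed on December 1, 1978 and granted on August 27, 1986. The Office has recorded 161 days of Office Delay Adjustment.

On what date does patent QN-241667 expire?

February 4, 1999

(a) grant + 12 years → 27 August 1998.
(b) filing + 17 years → 1 December 1995.
Later of the two: 27 August 1998.
Office Delay Adjustment: +161 days → 4 February 1999.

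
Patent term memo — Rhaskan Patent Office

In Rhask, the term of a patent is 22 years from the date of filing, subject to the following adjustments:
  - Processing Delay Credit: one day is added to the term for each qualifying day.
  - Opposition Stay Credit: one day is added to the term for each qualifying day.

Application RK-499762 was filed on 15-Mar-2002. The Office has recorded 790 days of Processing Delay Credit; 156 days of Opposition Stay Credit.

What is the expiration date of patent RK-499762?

October 17, 2026

Base term: filing date + 22 years → 15 March 2024.
Processing Delay Credit: +790 days → 14 May 2026.
Opposition Stay Credit: +156 days → 17 October 2026.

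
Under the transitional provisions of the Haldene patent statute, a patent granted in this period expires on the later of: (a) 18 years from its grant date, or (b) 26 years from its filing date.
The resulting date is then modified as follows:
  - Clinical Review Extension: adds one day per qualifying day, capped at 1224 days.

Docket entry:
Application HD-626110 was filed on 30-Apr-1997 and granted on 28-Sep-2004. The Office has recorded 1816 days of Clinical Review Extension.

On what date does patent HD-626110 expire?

(a) grant + 18 years → 28 September 2022.
(b) filing + 26 years → 30 April 2023.
Later of the two: 30 April 2023.
Clinical Review Extension: 1816 days claimed exceeds the 1224-day cap, so +1224 days → 5 September 2026.

September 5, 2026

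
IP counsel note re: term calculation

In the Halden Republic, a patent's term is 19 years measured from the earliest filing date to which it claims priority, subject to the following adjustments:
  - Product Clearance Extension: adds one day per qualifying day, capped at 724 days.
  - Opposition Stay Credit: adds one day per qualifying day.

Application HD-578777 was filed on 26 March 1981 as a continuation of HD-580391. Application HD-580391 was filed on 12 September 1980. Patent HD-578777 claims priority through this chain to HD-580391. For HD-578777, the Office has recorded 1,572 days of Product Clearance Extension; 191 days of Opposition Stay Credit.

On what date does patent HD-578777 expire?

Earliest priority filing: 12 September 1980.
Base term: 12 September 1980 + 19 years → 12 September 1999.
Product Clearance Extension: 1572 days claimed exceeds the 724-day cap, so +724 days → 5 September 2001.
Opposition Stay Credit: +191 days → 15 March 2002.

March 15, 2002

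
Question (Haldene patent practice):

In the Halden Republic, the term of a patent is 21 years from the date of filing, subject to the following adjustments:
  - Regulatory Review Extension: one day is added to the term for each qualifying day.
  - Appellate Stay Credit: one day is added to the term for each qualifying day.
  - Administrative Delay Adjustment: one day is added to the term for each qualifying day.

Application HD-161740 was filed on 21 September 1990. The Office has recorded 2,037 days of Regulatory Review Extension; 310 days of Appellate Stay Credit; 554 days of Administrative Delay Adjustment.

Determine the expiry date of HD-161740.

Base term: filing date + 21 years → 21 September 2011.
Regulatory Review Extension: +2037 days → 19 April 2017.
Appellate Stay Credit: +310 days → 23 February 2018.
Administrative Delay Adjustment: +554 days → 31 August 2019.

August 31, 2019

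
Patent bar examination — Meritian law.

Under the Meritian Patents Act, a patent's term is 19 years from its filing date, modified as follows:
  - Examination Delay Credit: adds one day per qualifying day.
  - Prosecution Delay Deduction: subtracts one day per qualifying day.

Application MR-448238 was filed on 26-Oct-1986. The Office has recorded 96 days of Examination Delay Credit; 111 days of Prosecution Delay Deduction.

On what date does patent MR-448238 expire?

October 11, 2005

Base term: filing date + 19 years → 26 October 2005.
Examination Delay Credit: +96 days → 30 January 2006.
Prosecution Delay Deduction: −111 days → 11 October 2005.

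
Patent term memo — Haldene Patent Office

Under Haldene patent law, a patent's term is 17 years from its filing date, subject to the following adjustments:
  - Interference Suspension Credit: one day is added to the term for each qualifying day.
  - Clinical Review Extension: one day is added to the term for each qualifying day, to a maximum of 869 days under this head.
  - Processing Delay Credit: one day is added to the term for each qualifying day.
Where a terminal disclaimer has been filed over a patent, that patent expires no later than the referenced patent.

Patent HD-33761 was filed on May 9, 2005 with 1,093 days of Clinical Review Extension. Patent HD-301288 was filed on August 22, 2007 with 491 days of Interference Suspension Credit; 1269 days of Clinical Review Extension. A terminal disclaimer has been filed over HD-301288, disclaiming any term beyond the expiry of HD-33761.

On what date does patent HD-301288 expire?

Natural term of HD-301288:
  Base: filing + 17 years → 22 August 2024.
  Interference Suspension Credit: +491 days → 26 December 2025.
  Clinical Review Extension: 1269 days claimed exceeds the 869-day cap, so +869 days → 13 May 2028.
Expiry of referenced patent HD-33761:
  Base: filing + 17 years → 9 May 2022.
  Clinical Review Extension: 1093 days claimed exceeds the 869-day cap, so +869 days → 24 September 2024.
Terminal disclaimer: HD-301288 expires on the earlier of 13 May 2028 and 24 September 2024.

2024-09-24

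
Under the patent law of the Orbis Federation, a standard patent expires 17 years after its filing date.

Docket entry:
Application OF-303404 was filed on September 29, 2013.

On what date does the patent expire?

Filing date + 17 years → 29 September 2030.

2030-09-29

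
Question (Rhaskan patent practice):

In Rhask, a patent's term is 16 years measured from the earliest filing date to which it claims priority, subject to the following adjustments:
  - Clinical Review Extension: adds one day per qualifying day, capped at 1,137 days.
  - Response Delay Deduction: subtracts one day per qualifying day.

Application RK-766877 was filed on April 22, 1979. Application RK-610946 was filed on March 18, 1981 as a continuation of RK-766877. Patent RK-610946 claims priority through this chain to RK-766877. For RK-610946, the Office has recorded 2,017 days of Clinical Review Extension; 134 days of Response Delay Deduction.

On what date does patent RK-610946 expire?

1998-01-19

Earliest priority filing: 22 April 1979.
Base term: 22 April 1979 + 16 years → 22 April 1995.
Clinical Review Extension: 2017 days claimed exceeds the 1137-day cap, so +1137 days → 2 June 1998.
Response Delay Deduction: −134 days → 19 January 1998.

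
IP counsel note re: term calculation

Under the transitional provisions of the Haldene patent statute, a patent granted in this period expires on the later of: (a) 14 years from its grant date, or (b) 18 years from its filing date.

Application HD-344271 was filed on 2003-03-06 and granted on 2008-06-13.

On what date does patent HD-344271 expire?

(a) grant + 14 years → 13 June 2022.
(b) filing + 18 years → 6 March 2021.
Later of the two: 13 June 2022.

June 13, 2022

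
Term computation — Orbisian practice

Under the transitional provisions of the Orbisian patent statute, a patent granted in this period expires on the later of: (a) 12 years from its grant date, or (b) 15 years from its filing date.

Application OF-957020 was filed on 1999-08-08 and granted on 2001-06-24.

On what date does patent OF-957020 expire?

August 8, 2014

(a) grant + 12 years → 24 June 2013.
(b) filing + 15 years → 8 August 2014.
Later of the two: 8 August 2014.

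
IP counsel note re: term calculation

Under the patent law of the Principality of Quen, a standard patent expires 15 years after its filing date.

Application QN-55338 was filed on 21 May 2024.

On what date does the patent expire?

2039-05-21

Filing date + 15 years → 21 May 2039.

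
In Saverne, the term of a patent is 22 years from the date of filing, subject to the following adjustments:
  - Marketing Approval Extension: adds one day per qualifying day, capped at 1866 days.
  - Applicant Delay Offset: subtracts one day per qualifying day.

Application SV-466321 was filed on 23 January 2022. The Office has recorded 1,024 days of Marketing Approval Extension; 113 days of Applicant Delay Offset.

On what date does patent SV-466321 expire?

Base term: filing date + 22 years → 23 January 2044.
Marketing Approval Extension: 1024 days (within the 1866-day cap) → +1024 days → 12 November 2046.
Applicant Delay Offset: −113 days → 22 July 2046.

2046-07-22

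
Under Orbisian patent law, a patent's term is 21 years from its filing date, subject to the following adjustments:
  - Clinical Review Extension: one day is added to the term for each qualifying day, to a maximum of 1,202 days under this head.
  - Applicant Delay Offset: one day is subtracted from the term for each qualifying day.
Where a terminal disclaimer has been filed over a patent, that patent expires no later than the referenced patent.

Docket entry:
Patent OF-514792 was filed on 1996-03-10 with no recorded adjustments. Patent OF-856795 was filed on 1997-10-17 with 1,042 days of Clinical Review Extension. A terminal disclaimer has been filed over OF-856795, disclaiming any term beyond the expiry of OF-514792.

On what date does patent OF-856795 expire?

Natural term of OF-856795:
  Base: filing + 21 years → 17 October 2018.
  Clinical Review Extension: 1042 days (within the 1202-day cap) → +1042 days → 24 August 2021.
Expiry of referenced patent OF-514792:
  Base: filing + 21 years → 10 March 2017.
Terminal disclaimer: OF-856795 expires on the earlier of 24 August 2021 and 10 March 2017.

2017-03-10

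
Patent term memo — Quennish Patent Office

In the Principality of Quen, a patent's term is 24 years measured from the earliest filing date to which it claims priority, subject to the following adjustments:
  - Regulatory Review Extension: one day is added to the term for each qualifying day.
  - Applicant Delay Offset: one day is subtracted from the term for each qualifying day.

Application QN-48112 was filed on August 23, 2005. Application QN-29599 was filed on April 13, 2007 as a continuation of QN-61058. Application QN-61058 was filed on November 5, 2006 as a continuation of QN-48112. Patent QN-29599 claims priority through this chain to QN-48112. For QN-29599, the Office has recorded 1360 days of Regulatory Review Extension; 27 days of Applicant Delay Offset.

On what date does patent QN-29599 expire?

2033-04-17

Earliest priority filing: 23 August 2005.
Base term: 23 August 2005 + 24 years → 23 August 2029.
Regulatory Review Extension: +1360 days → 14 May 2033.
Applicant Delay Offset: −27 days → 17 April 2033.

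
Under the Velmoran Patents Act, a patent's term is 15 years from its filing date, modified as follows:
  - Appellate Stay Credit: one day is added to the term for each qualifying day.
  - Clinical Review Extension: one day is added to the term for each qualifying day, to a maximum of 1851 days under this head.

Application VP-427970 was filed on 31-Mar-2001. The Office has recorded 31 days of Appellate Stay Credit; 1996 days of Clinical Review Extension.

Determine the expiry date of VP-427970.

2021-05-26

Base term: filing date + 15 years → 31 March 2016.
Appellate Stay Credit: +31 days → 1 May 2016.
Clinical Review Extension: 1996 days claimed exceeds the 1851-day cap, so +1851 days → 26 May 2021.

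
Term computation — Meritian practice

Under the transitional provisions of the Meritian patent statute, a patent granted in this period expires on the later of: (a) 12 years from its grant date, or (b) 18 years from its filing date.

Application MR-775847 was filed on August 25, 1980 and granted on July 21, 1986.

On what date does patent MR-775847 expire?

1998-08-25

(a) grant + 12 years → 21 July 1998.
(b) filing + 18 years → 25 August 1998.
Later of the two: 25 August 1998.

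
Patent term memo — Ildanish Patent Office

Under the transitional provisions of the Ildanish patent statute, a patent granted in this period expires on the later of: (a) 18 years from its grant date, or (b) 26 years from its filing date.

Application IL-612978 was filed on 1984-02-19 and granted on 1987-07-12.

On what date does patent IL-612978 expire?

(a) grant + 18 years → 12 July 2005.
(b) filing + 26 years → 19 February 2010.
Later of the two: 19 February 2010.

February 19, 2010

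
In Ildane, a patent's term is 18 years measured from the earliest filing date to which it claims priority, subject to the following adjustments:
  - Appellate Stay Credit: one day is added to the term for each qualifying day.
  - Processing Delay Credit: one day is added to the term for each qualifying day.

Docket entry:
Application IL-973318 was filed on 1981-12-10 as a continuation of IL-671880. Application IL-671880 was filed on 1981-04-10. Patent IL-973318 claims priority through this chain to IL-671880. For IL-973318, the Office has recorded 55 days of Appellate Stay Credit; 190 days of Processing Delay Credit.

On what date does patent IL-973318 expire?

Earliest priority filing: 10 April 1981.
Base term: 10 April 1981 + 18 years → 10 April 1999.
Appellate Stay Credit: +55 days → 4 June 1999.
Processing Delay Credit: +190 days → 11 December 1999.

1999-12-11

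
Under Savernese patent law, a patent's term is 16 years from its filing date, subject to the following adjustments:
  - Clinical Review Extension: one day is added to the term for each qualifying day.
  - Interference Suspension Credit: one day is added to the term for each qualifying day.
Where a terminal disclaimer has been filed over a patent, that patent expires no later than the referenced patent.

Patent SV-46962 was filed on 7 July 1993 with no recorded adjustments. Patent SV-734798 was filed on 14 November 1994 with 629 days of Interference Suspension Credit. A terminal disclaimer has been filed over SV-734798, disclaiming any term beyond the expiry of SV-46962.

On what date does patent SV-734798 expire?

Natural term of SV-734798:
  Base: filing + 16 years → 14 November 2010.
  Interference Suspension Credit: +629 days → 4 August 2012.
Expiry of referenced patent SV-46962:
  Base: filing + 16 years → 7 July 2009.
Terminal disclaimer: SV-734798 expires on the earlier of 4 August 2012 and 7 July 2009.

July 7, 2009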